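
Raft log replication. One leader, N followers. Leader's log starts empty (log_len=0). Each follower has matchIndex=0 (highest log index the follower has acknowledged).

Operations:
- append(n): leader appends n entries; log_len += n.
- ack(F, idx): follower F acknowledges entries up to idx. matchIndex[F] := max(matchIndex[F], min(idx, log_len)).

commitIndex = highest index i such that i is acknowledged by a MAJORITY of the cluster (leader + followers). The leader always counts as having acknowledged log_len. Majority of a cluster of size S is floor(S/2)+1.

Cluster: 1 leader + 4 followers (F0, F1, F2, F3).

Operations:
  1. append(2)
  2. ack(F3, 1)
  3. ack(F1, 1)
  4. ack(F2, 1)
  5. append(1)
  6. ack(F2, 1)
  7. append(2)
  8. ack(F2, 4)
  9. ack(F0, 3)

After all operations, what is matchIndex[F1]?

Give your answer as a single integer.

Op 1: append 2 -> log_len=2
Op 2: F3 acks idx 1 -> match: F0=0 F1=0 F2=0 F3=1; commitIndex=0
Op 3: F1 acks idx 1 -> match: F0=0 F1=1 F2=0 F3=1; commitIndex=1
Op 4: F2 acks idx 1 -> match: F0=0 F1=1 F2=1 F3=1; commitIndex=1
Op 5: append 1 -> log_len=3
Op 6: F2 acks idx 1 -> match: F0=0 F1=1 F2=1 F3=1; commitIndex=1
Op 7: append 2 -> log_len=5
Op 8: F2 acks idx 4 -> match: F0=0 F1=1 F2=4 F3=1; commitIndex=1
Op 9: F0 acks idx 3 -> match: F0=3 F1=1 F2=4 F3=1; commitIndex=3

Answer: 1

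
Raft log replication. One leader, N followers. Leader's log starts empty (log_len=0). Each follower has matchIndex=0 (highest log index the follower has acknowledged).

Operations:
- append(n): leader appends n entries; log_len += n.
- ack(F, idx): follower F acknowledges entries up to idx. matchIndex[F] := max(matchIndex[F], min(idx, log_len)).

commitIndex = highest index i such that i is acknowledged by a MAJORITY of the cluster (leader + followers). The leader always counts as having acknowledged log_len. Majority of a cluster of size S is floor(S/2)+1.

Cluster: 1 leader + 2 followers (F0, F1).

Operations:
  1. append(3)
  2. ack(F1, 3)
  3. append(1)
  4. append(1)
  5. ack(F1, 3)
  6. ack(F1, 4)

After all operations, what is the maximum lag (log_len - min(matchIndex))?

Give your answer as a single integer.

Op 1: append 3 -> log_len=3
Op 2: F1 acks idx 3 -> match: F0=0 F1=3; commitIndex=3
Op 3: append 1 -> log_len=4
Op 4: append 1 -> log_len=5
Op 5: F1 acks idx 3 -> match: F0=0 F1=3; commitIndex=3
Op 6: F1 acks idx 4 -> match: F0=0 F1=4; commitIndex=4

Answer: 5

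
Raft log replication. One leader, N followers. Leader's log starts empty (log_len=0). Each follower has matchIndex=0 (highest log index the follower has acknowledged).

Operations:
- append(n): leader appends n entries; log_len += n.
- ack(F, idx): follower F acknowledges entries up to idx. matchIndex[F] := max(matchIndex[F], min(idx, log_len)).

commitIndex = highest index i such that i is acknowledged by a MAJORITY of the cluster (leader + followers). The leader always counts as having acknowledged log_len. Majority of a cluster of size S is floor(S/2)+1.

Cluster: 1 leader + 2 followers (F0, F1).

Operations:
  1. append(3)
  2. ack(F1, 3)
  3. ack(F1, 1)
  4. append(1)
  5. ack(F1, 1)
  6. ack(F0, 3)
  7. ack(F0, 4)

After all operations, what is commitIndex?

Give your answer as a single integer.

Answer: 4

Derivation:
Op 1: append 3 -> log_len=3
Op 2: F1 acks idx 3 -> match: F0=0 F1=3; commitIndex=3
Op 3: F1 acks idx 1 -> match: F0=0 F1=3; commitIndex=3
Op 4: append 1 -> log_len=4
Op 5: F1 acks idx 1 -> match: F0=0 F1=3; commitIndex=3
Op 6: F0 acks idx 3 -> match: F0=3 F1=3; commitIndex=3
Op 7: F0 acks idx 4 -> match: F0=4 F1=3; commitIndex=4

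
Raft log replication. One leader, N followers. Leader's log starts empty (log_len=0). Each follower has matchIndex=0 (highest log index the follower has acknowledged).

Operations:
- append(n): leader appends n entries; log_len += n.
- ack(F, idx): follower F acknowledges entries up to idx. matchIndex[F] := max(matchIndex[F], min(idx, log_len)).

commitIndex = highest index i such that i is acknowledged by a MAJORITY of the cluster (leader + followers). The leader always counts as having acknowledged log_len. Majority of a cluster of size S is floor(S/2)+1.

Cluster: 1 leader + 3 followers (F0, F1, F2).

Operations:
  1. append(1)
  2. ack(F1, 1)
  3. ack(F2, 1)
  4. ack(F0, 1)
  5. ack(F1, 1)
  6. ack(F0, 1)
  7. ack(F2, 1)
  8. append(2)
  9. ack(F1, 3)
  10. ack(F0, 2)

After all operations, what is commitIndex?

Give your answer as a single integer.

Answer: 2

Derivation:
Op 1: append 1 -> log_len=1
Op 2: F1 acks idx 1 -> match: F0=0 F1=1 F2=0; commitIndex=0
Op 3: F2 acks idx 1 -> match: F0=0 F1=1 F2=1; commitIndex=1
Op 4: F0 acks idx 1 -> match: F0=1 F1=1 F2=1; commitIndex=1
Op 5: F1 acks idx 1 -> match: F0=1 F1=1 F2=1; commitIndex=1
Op 6: F0 acks idx 1 -> match: F0=1 F1=1 F2=1; commitIndex=1
Op 7: F2 acks idx 1 -> match: F0=1 F1=1 F2=1; commitIndex=1
Op 8: append 2 -> log_len=3
Op 9: F1 acks idx 3 -> match: F0=1 F1=3 F2=1; commitIndex=1
Op 10: F0 acks idx 2 -> match: F0=2 F1=3 F2=1; commitIndex=2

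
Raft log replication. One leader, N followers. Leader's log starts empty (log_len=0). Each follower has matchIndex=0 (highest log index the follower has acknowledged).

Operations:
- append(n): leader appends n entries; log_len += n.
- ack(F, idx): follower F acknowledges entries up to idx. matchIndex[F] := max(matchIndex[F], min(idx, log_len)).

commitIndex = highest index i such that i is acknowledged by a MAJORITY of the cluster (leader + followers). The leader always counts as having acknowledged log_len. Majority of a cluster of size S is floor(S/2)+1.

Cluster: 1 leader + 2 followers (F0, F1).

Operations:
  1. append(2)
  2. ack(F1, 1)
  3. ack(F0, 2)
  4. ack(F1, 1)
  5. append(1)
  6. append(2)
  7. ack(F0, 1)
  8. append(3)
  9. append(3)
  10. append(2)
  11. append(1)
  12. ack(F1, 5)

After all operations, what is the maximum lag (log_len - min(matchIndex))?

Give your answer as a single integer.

Op 1: append 2 -> log_len=2
Op 2: F1 acks idx 1 -> match: F0=0 F1=1; commitIndex=1
Op 3: F0 acks idx 2 -> match: F0=2 F1=1; commitIndex=2
Op 4: F1 acks idx 1 -> match: F0=2 F1=1; commitIndex=2
Op 5: append 1 -> log_len=3
Op 6: append 2 -> log_len=5
Op 7: F0 acks idx 1 -> match: F0=2 F1=1; commitIndex=2
Op 8: append 3 -> log_len=8
Op 9: append 3 -> log_len=11
Op 10: append 2 -> log_len=13
Op 11: append 1 -> log_len=14
Op 12: F1 acks idx 5 -> match: F0=2 F1=5; commitIndex=5

Answer: 12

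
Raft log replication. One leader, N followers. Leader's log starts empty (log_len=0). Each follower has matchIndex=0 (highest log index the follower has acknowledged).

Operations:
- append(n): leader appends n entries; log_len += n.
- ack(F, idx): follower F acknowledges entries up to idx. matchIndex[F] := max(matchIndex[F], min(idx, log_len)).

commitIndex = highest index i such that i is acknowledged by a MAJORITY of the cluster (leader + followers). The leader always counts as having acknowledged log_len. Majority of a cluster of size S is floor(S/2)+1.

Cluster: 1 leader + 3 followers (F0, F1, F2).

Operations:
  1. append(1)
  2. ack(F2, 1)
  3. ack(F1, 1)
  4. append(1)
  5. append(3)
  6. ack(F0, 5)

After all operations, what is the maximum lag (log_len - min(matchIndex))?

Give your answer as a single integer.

Answer: 4

Derivation:
Op 1: append 1 -> log_len=1
Op 2: F2 acks idx 1 -> match: F0=0 F1=0 F2=1; commitIndex=0
Op 3: F1 acks idx 1 -> match: F0=0 F1=1 F2=1; commitIndex=1
Op 4: append 1 -> log_len=2
Op 5: append 3 -> log_len=5
Op 6: F0 acks idx 5 -> match: F0=5 F1=1 F2=1; commitIndex=1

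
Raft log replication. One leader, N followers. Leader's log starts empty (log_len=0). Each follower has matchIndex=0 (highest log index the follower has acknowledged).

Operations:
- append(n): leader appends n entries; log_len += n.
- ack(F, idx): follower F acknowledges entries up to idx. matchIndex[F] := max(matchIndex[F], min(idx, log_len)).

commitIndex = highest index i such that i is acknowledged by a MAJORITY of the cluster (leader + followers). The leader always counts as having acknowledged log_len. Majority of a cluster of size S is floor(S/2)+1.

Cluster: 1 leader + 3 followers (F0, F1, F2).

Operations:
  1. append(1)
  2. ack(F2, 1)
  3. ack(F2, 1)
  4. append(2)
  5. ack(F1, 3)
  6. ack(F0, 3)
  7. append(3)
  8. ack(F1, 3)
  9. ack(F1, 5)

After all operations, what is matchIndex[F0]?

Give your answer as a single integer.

Op 1: append 1 -> log_len=1
Op 2: F2 acks idx 1 -> match: F0=0 F1=0 F2=1; commitIndex=0
Op 3: F2 acks idx 1 -> match: F0=0 F1=0 F2=1; commitIndex=0
Op 4: append 2 -> log_len=3
Op 5: F1 acks idx 3 -> match: F0=0 F1=3 F2=1; commitIndex=1
Op 6: F0 acks idx 3 -> match: F0=3 F1=3 F2=1; commitIndex=3
Op 7: append 3 -> log_len=6
Op 8: F1 acks idx 3 -> match: F0=3 F1=3 F2=1; commitIndex=3
Op 9: F1 acks idx 5 -> match: F0=3 F1=5 F2=1; commitIndex=3

Answer: 3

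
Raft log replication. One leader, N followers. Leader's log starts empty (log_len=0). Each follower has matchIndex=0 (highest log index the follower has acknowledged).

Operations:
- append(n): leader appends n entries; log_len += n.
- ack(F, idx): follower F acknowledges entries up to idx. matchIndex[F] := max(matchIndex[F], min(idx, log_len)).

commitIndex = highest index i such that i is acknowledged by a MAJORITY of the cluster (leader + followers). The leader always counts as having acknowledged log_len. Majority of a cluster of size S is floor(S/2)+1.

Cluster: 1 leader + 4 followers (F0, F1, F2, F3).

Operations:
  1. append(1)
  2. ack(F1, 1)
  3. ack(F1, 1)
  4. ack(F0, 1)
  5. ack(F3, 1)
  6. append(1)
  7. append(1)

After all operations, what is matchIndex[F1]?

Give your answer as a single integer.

Op 1: append 1 -> log_len=1
Op 2: F1 acks idx 1 -> match: F0=0 F1=1 F2=0 F3=0; commitIndex=0
Op 3: F1 acks idx 1 -> match: F0=0 F1=1 F2=0 F3=0; commitIndex=0
Op 4: F0 acks idx 1 -> match: F0=1 F1=1 F2=0 F3=0; commitIndex=1
Op 5: F3 acks idx 1 -> match: F0=1 F1=1 F2=0 F3=1; commitIndex=1
Op 6: append 1 -> log_len=2
Op 7: append 1 -> log_len=3

Answer: 1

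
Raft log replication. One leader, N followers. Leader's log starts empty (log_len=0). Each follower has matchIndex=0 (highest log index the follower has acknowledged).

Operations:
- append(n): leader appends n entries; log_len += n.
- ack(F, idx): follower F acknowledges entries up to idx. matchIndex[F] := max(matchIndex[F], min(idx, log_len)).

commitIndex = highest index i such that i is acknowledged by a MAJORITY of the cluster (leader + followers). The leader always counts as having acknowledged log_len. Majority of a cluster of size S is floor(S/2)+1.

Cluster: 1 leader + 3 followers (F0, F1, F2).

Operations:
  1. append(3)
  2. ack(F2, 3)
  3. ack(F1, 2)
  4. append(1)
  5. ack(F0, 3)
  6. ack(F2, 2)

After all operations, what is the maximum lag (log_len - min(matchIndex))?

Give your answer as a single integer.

Op 1: append 3 -> log_len=3
Op 2: F2 acks idx 3 -> match: F0=0 F1=0 F2=3; commitIndex=0
Op 3: F1 acks idx 2 -> match: F0=0 F1=2 F2=3; commitIndex=2
Op 4: append 1 -> log_len=4
Op 5: F0 acks idx 3 -> match: F0=3 F1=2 F2=3; commitIndex=3
Op 6: F2 acks idx 2 -> match: F0=3 F1=2 F2=3; commitIndex=3

Answer: 2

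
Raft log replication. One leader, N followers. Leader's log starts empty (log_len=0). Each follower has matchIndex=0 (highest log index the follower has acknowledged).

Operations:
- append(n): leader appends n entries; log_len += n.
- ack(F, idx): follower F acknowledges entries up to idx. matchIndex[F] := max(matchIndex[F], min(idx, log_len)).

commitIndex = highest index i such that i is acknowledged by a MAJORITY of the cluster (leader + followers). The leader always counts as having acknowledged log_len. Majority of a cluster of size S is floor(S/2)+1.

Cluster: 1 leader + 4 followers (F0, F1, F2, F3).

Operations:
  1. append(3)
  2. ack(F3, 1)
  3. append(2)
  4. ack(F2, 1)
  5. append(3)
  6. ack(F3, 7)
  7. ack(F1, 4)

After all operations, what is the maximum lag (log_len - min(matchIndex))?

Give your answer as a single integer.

Answer: 8

Derivation:
Op 1: append 3 -> log_len=3
Op 2: F3 acks idx 1 -> match: F0=0 F1=0 F2=0 F3=1; commitIndex=0
Op 3: append 2 -> log_len=5
Op 4: F2 acks idx 1 -> match: F0=0 F1=0 F2=1 F3=1; commitIndex=1
Op 5: append 3 -> log_len=8
Op 6: F3 acks idx 7 -> match: F0=0 F1=0 F2=1 F3=7; commitIndex=1
Op 7: F1 acks idx 4 -> match: F0=0 F1=4 F2=1 F3=7; commitIndex=4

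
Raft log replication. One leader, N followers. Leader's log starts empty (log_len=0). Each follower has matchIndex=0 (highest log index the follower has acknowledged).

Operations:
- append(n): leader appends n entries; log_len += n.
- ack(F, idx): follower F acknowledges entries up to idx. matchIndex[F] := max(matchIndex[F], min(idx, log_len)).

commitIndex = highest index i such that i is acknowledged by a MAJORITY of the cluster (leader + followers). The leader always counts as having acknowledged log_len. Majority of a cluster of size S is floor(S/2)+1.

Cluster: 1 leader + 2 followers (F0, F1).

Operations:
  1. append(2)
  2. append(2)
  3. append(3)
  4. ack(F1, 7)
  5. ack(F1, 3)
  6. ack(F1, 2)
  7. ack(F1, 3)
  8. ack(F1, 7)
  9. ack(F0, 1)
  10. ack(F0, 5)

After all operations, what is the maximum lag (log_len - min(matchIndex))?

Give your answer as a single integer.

Op 1: append 2 -> log_len=2
Op 2: append 2 -> log_len=4
Op 3: append 3 -> log_len=7
Op 4: F1 acks idx 7 -> match: F0=0 F1=7; commitIndex=7
Op 5: F1 acks idx 3 -> match: F0=0 F1=7; commitIndex=7
Op 6: F1 acks idx 2 -> match: F0=0 F1=7; commitIndex=7
Op 7: F1 acks idx 3 -> match: F0=0 F1=7; commitIndex=7
Op 8: F1 acks idx 7 -> match: F0=0 F1=7; commitIndex=7
Op 9: F0 acks idx 1 -> match: F0=1 F1=7; commitIndex=7
Op 10: F0 acks idx 5 -> match: F0=5 F1=7; commitIndex=7

Answer: 2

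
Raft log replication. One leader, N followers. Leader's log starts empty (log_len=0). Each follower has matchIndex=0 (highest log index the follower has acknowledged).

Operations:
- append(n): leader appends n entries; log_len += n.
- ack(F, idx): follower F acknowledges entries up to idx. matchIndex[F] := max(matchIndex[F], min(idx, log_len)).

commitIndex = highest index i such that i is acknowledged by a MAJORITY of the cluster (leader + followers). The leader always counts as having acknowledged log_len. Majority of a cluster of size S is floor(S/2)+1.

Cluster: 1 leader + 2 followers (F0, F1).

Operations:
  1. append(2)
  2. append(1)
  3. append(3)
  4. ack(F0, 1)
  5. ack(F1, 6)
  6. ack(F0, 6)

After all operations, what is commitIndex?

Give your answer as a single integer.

Op 1: append 2 -> log_len=2
Op 2: append 1 -> log_len=3
Op 3: append 3 -> log_len=6
Op 4: F0 acks idx 1 -> match: F0=1 F1=0; commitIndex=1
Op 5: F1 acks idx 6 -> match: F0=1 F1=6; commitIndex=6
Op 6: F0 acks idx 6 -> match: F0=6 F1=6; commitIndex=6

Answer: 6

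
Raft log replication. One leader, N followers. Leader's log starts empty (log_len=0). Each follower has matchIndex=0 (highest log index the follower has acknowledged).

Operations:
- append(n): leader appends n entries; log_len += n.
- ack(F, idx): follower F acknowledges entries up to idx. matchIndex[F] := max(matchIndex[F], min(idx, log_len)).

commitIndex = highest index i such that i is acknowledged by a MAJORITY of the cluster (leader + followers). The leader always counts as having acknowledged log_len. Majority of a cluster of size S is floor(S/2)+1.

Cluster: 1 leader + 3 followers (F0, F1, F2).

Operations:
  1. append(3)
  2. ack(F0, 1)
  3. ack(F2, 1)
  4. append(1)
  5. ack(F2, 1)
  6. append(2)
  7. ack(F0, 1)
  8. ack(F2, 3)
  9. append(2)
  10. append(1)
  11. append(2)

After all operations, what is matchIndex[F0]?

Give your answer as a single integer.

Op 1: append 3 -> log_len=3
Op 2: F0 acks idx 1 -> match: F0=1 F1=0 F2=0; commitIndex=0
Op 3: F2 acks idx 1 -> match: F0=1 F1=0 F2=1; commitIndex=1
Op 4: append 1 -> log_len=4
Op 5: F2 acks idx 1 -> match: F0=1 F1=0 F2=1; commitIndex=1
Op 6: append 2 -> log_len=6
Op 7: F0 acks idx 1 -> match: F0=1 F1=0 F2=1; commitIndex=1
Op 8: F2 acks idx 3 -> match: F0=1 F1=0 F2=3; commitIndex=1
Op 9: append 2 -> log_len=8
Op 10: append 1 -> log_len=9
Op 11: append 2 -> log_len=11

Answer: 1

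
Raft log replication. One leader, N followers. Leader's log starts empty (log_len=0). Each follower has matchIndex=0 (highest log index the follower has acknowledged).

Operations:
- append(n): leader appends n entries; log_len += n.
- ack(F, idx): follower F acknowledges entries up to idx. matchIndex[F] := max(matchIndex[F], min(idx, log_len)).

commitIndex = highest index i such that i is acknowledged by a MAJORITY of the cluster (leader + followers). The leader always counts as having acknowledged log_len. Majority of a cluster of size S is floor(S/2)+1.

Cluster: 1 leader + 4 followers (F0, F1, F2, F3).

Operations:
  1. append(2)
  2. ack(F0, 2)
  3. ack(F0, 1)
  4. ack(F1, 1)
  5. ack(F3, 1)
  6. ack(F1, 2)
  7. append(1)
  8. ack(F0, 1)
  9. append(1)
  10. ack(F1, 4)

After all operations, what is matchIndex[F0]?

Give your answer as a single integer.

Answer: 2

Derivation:
Op 1: append 2 -> log_len=2
Op 2: F0 acks idx 2 -> match: F0=2 F1=0 F2=0 F3=0; commitIndex=0
Op 3: F0 acks idx 1 -> match: F0=2 F1=0 F2=0 F3=0; commitIndex=0
Op 4: F1 acks idx 1 -> match: F0=2 F1=1 F2=0 F3=0; commitIndex=1
Op 5: F3 acks idx 1 -> match: F0=2 F1=1 F2=0 F3=1; commitIndex=1
Op 6: F1 acks idx 2 -> match: F0=2 F1=2 F2=0 F3=1; commitIndex=2
Op 7: append 1 -> log_len=3
Op 8: F0 acks idx 1 -> match: F0=2 F1=2 F2=0 F3=1; commitIndex=2
Op 9: append 1 -> log_len=4
Op 10: F1 acks idx 4 -> match: F0=2 F1=4 F2=0 F3=1; commitIndex=2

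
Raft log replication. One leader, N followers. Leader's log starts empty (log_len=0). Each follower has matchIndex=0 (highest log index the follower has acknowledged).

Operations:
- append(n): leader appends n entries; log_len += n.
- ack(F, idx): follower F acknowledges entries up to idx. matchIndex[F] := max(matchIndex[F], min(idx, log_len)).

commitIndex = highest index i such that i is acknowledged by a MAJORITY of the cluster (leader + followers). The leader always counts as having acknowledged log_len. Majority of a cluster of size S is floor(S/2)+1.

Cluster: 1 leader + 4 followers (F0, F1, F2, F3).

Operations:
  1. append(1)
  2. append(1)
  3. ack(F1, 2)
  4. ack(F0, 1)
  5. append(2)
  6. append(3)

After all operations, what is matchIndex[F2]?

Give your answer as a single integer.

Answer: 0

Derivation:
Op 1: append 1 -> log_len=1
Op 2: append 1 -> log_len=2
Op 3: F1 acks idx 2 -> match: F0=0 F1=2 F2=0 F3=0; commitIndex=0
Op 4: F0 acks idx 1 -> match: F0=1 F1=2 F2=0 F3=0; commitIndex=1
Op 5: append 2 -> log_len=4
Op 6: append 3 -> log_len=7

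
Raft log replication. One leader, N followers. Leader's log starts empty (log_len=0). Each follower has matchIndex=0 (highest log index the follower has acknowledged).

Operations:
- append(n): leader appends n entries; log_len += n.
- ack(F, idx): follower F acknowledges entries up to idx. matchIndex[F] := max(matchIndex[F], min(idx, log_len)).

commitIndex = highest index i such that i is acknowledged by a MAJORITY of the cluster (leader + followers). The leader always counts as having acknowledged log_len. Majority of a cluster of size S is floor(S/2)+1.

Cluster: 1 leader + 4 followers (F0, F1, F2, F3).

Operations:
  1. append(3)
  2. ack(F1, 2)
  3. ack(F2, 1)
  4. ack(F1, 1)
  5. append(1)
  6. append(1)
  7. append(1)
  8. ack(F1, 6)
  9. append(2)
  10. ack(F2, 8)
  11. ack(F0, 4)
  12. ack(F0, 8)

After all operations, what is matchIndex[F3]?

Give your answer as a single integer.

Answer: 0

Derivation:
Op 1: append 3 -> log_len=3
Op 2: F1 acks idx 2 -> match: F0=0 F1=2 F2=0 F3=0; commitIndex=0
Op 3: F2 acks idx 1 -> match: F0=0 F1=2 F2=1 F3=0; commitIndex=1
Op 4: F1 acks idx 1 -> match: F0=0 F1=2 F2=1 F3=0; commitIndex=1
Op 5: append 1 -> log_len=4
Op 6: append 1 -> log_len=5
Op 7: append 1 -> log_len=6
Op 8: F1 acks idx 6 -> match: F0=0 F1=6 F2=1 F3=0; commitIndex=1
Op 9: append 2 -> log_len=8
Op 10: F2 acks idx 8 -> match: F0=0 F1=6 F2=8 F3=0; commitIndex=6
Op 11: F0 acks idx 4 -> match: F0=4 F1=6 F2=8 F3=0; commitIndex=6
Op 12: F0 acks idx 8 -> match: F0=8 F1=6 F2=8 F3=0; commitIndex=8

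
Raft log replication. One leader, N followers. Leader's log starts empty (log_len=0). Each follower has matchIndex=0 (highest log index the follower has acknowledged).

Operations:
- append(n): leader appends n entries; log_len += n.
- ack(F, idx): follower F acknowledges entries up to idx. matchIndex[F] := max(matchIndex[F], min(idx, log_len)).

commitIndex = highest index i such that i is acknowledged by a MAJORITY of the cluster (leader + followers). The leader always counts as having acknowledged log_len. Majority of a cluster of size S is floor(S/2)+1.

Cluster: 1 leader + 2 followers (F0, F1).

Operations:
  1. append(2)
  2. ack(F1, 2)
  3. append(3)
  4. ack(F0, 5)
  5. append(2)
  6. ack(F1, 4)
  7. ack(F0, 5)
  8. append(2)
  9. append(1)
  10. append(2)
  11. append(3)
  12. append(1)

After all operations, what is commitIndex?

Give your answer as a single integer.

Answer: 5

Derivation:
Op 1: append 2 -> log_len=2
Op 2: F1 acks idx 2 -> match: F0=0 F1=2; commitIndex=2
Op 3: append 3 -> log_len=5
Op 4: F0 acks idx 5 -> match: F0=5 F1=2; commitIndex=5
Op 5: append 2 -> log_len=7
Op 6: F1 acks idx 4 -> match: F0=5 F1=4; commitIndex=5
Op 7: F0 acks idx 5 -> match: F0=5 F1=4; commitIndex=5
Op 8: append 2 -> log_len=9
Op 9: append 1 -> log_len=10
Op 10: append 2 -> log_len=12
Op 11: append 3 -> log_len=15
Op 12: append 1 -> log_len=16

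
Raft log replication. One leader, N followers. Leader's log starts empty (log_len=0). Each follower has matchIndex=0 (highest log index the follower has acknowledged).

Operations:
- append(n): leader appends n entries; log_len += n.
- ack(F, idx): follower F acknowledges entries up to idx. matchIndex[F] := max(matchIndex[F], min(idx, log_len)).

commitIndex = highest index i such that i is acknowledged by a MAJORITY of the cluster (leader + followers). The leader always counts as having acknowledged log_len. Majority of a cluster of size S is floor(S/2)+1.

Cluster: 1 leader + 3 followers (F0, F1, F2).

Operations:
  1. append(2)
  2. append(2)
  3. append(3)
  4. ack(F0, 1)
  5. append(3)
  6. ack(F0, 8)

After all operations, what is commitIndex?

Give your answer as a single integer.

Op 1: append 2 -> log_len=2
Op 2: append 2 -> log_len=4
Op 3: append 3 -> log_len=7
Op 4: F0 acks idx 1 -> match: F0=1 F1=0 F2=0; commitIndex=0
Op 5: append 3 -> log_len=10
Op 6: F0 acks idx 8 -> match: F0=8 F1=0 F2=0; commitIndex=0

Answer: 0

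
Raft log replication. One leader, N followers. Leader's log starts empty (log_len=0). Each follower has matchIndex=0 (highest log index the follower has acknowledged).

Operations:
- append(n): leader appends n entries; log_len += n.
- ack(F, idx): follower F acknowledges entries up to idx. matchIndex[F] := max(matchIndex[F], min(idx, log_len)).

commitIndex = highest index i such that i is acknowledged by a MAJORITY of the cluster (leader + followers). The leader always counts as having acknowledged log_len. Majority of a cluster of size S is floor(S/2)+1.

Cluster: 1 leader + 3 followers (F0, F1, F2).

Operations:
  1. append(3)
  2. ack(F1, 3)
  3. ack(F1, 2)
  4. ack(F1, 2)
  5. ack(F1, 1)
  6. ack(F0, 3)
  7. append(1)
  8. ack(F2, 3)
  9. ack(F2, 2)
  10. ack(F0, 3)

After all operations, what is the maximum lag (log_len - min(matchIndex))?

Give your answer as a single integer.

Answer: 1

Derivation:
Op 1: append 3 -> log_len=3
Op 2: F1 acks idx 3 -> match: F0=0 F1=3 F2=0; commitIndex=0
Op 3: F1 acks idx 2 -> match: F0=0 F1=3 F2=0; commitIndex=0
Op 4: F1 acks idx 2 -> match: F0=0 F1=3 F2=0; commitIndex=0
Op 5: F1 acks idx 1 -> match: F0=0 F1=3 F2=0; commitIndex=0
Op 6: F0 acks idx 3 -> match: F0=3 F1=3 F2=0; commitIndex=3
Op 7: append 1 -> log_len=4
Op 8: F2 acks idx 3 -> match: F0=3 F1=3 F2=3; commitIndex=3
Op 9: F2 acks idx 2 -> match: F0=3 F1=3 F2=3; commitIndex=3
Op 10: F0 acks idx 3 -> match: F0=3 F1=3 F2=3; commitIndex=3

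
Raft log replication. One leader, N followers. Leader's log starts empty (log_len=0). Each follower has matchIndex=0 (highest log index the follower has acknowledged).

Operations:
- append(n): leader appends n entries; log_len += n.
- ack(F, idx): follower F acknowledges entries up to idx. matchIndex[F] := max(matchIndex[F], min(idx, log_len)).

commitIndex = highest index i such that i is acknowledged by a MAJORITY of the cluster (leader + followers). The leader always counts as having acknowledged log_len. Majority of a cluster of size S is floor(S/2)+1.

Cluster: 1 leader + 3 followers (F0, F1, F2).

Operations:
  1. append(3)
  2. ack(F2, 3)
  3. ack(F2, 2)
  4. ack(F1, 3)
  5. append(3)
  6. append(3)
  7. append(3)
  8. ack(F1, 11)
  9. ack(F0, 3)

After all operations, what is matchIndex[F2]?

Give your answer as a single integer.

Op 1: append 3 -> log_len=3
Op 2: F2 acks idx 3 -> match: F0=0 F1=0 F2=3; commitIndex=0
Op 3: F2 acks idx 2 -> match: F0=0 F1=0 F2=3; commitIndex=0
Op 4: F1 acks idx 3 -> match: F0=0 F1=3 F2=3; commitIndex=3
Op 5: append 3 -> log_len=6
Op 6: append 3 -> log_len=9
Op 7: append 3 -> log_len=12
Op 8: F1 acks idx 11 -> match: F0=0 F1=11 F2=3; commitIndex=3
Op 9: F0 acks idx 3 -> match: F0=3 F1=11 F2=3; commitIndex=3

Answer: 3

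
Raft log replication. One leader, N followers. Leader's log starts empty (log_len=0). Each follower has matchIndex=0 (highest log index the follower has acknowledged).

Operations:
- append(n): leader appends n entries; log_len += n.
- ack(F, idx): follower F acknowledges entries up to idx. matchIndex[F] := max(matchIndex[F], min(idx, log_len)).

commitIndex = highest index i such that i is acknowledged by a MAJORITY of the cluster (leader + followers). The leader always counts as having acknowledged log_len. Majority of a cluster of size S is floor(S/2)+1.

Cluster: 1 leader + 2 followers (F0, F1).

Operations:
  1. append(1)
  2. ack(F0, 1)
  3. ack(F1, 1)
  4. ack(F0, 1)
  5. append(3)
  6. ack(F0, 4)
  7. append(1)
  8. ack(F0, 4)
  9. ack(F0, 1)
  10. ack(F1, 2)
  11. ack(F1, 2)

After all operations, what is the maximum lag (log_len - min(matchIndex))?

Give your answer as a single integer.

Answer: 3

Derivation:
Op 1: append 1 -> log_len=1
Op 2: F0 acks idx 1 -> match: F0=1 F1=0; commitIndex=1
Op 3: F1 acks idx 1 -> match: F0=1 F1=1; commitIndex=1
Op 4: F0 acks idx 1 -> match: F0=1 F1=1; commitIndex=1
Op 5: append 3 -> log_len=4
Op 6: F0 acks idx 4 -> match: F0=4 F1=1; commitIndex=4
Op 7: append 1 -> log_len=5
Op 8: F0 acks idx 4 -> match: F0=4 F1=1; commitIndex=4
Op 9: F0 acks idx 1 -> match: F0=4 F1=1; commitIndex=4
Op 10: F1 acks idx 2 -> match: F0=4 F1=2; commitIndex=4
Op 11: F1 acks idx 2 -> match: F0=4 F1=2; commitIndex=4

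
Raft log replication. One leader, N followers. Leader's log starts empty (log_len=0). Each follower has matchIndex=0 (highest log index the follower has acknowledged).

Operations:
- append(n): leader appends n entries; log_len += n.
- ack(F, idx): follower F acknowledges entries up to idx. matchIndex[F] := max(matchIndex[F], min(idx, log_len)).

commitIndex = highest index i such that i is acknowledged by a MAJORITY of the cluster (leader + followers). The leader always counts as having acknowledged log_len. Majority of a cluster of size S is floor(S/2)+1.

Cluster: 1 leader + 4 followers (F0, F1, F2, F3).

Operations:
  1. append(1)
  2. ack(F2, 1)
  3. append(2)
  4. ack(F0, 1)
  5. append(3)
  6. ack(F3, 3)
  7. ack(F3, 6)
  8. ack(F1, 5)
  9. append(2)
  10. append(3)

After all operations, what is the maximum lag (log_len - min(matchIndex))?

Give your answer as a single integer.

Op 1: append 1 -> log_len=1
Op 2: F2 acks idx 1 -> match: F0=0 F1=0 F2=1 F3=0; commitIndex=0
Op 3: append 2 -> log_len=3
Op 4: F0 acks idx 1 -> match: F0=1 F1=0 F2=1 F3=0; commitIndex=1
Op 5: append 3 -> log_len=6
Op 6: F3 acks idx 3 -> match: F0=1 F1=0 F2=1 F3=3; commitIndex=1
Op 7: F3 acks idx 6 -> match: F0=1 F1=0 F2=1 F3=6; commitIndex=1
Op 8: F1 acks idx 5 -> match: F0=1 F1=5 F2=1 F3=6; commitIndex=5
Op 9: append 2 -> log_len=8
Op 10: append 3 -> log_len=11

Answer: 10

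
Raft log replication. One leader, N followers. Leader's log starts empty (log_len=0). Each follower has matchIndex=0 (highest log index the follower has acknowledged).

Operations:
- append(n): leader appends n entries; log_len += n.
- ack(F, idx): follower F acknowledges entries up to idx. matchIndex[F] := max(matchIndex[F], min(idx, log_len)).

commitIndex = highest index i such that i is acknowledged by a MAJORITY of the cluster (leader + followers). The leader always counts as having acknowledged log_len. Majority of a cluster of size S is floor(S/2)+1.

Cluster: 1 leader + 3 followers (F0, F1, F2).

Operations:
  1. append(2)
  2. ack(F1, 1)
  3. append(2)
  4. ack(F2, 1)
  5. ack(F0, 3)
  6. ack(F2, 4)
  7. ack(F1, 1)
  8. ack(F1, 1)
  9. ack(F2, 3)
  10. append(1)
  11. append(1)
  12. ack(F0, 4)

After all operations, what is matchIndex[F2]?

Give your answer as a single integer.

Answer: 4

Derivation:
Op 1: append 2 -> log_len=2
Op 2: F1 acks idx 1 -> match: F0=0 F1=1 F2=0; commitIndex=0
Op 3: append 2 -> log_len=4
Op 4: F2 acks idx 1 -> match: F0=0 F1=1 F2=1; commitIndex=1
Op 5: F0 acks idx 3 -> match: F0=3 F1=1 F2=1; commitIndex=1
Op 6: F2 acks idx 4 -> match: F0=3 F1=1 F2=4; commitIndex=3
Op 7: F1 acks idx 1 -> match: F0=3 F1=1 F2=4; commitIndex=3
Op 8: F1 acks idx 1 -> match: F0=3 F1=1 F2=4; commitIndex=3
Op 9: F2 acks idx 3 -> match: F0=3 F1=1 F2=4; commitIndex=3
Op 10: append 1 -> log_len=5
Op 11: append 1 -> log_len=6
Op 12: F0 acks idx 4 -> match: F0=4 F1=1 F2=4; commitIndex=4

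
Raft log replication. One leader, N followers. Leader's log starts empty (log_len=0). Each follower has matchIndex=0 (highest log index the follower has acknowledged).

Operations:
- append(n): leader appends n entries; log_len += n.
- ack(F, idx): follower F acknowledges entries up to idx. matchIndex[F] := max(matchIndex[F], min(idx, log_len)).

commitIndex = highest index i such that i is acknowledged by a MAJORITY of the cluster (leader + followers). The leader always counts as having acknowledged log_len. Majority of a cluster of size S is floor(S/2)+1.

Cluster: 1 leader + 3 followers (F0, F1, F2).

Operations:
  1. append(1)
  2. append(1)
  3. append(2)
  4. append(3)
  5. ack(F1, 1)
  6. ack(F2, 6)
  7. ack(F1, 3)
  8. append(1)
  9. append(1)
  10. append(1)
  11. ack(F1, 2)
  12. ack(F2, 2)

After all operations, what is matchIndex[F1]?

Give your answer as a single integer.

Op 1: append 1 -> log_len=1
Op 2: append 1 -> log_len=2
Op 3: append 2 -> log_len=4
Op 4: append 3 -> log_len=7
Op 5: F1 acks idx 1 -> match: F0=0 F1=1 F2=0; commitIndex=0
Op 6: F2 acks idx 6 -> match: F0=0 F1=1 F2=6; commitIndex=1
Op 7: F1 acks idx 3 -> match: F0=0 F1=3 F2=6; commitIndex=3
Op 8: append 1 -> log_len=8
Op 9: append 1 -> log_len=9
Op 10: append 1 -> log_len=10
Op 11: F1 acks idx 2 -> match: F0=0 F1=3 F2=6; commitIndex=3
Op 12: F2 acks idx 2 -> match: F0=0 F1=3 F2=6; commitIndex=3

Answer: 3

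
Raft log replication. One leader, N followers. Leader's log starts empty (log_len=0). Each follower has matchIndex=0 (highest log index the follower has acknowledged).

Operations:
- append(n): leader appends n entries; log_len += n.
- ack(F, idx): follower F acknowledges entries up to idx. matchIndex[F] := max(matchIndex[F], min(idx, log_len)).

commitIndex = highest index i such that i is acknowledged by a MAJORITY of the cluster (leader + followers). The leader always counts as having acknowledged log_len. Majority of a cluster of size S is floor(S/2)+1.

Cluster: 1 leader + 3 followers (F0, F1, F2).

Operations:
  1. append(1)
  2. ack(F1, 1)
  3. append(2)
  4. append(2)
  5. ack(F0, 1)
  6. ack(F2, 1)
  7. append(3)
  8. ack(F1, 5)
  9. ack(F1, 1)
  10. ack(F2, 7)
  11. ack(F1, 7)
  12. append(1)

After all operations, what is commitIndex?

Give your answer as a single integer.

Answer: 7

Derivation:
Op 1: append 1 -> log_len=1
Op 2: F1 acks idx 1 -> match: F0=0 F1=1 F2=0; commitIndex=0
Op 3: append 2 -> log_len=3
Op 4: append 2 -> log_len=5
Op 5: F0 acks idx 1 -> match: F0=1 F1=1 F2=0; commitIndex=1
Op 6: F2 acks idx 1 -> match: F0=1 F1=1 F2=1; commitIndex=1
Op 7: append 3 -> log_len=8
Op 8: F1 acks idx 5 -> match: F0=1 F1=5 F2=1; commitIndex=1
Op 9: F1 acks idx 1 -> match: F0=1 F1=5 F2=1; commitIndex=1
Op 10: F2 acks idx 7 -> match: F0=1 F1=5 F2=7; commitIndex=5
Op 11: F1 acks idx 7 -> match: F0=1 F1=7 F2=7; commitIndex=7
Op 12: append 1 -> log_len=9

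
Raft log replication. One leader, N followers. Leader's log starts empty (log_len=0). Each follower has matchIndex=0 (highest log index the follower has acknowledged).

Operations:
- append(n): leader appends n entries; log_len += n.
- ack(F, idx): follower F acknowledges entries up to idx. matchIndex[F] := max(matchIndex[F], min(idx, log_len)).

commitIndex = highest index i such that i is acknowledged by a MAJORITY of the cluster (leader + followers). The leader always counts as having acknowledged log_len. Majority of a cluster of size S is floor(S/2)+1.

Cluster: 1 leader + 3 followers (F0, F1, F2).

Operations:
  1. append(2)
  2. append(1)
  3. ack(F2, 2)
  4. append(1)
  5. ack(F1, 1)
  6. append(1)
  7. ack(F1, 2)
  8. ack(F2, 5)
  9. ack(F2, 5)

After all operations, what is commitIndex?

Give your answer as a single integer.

Answer: 2

Derivation:
Op 1: append 2 -> log_len=2
Op 2: append 1 -> log_len=3
Op 3: F2 acks idx 2 -> match: F0=0 F1=0 F2=2; commitIndex=0
Op 4: append 1 -> log_len=4
Op 5: F1 acks idx 1 -> match: F0=0 F1=1 F2=2; commitIndex=1
Op 6: append 1 -> log_len=5
Op 7: F1 acks idx 2 -> match: F0=0 F1=2 F2=2; commitIndex=2
Op 8: F2 acks idx 5 -> match: F0=0 F1=2 F2=5; commitIndex=2
Op 9: F2 acks idx 5 -> match: F0=0 F1=2 F2=5; commitIndex=2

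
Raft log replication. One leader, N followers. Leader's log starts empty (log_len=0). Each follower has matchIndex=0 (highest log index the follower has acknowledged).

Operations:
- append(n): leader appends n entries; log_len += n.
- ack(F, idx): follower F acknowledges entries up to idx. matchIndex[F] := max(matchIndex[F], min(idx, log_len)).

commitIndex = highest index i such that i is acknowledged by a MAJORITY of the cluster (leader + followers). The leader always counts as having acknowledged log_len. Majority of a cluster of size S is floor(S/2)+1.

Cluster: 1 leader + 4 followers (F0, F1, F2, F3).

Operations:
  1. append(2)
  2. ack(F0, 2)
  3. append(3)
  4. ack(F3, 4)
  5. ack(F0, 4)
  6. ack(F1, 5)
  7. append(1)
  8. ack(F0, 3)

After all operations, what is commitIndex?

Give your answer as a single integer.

Op 1: append 2 -> log_len=2
Op 2: F0 acks idx 2 -> match: F0=2 F1=0 F2=0 F3=0; commitIndex=0
Op 3: append 3 -> log_len=5
Op 4: F3 acks idx 4 -> match: F0=2 F1=0 F2=0 F3=4; commitIndex=2
Op 5: F0 acks idx 4 -> match: F0=4 F1=0 F2=0 F3=4; commitIndex=4
Op 6: F1 acks idx 5 -> match: F0=4 F1=5 F2=0 F3=4; commitIndex=4
Op 7: append 1 -> log_len=6
Op 8: F0 acks idx 3 -> match: F0=4 F1=5 F2=0 F3=4; commitIndex=4

Answer: 4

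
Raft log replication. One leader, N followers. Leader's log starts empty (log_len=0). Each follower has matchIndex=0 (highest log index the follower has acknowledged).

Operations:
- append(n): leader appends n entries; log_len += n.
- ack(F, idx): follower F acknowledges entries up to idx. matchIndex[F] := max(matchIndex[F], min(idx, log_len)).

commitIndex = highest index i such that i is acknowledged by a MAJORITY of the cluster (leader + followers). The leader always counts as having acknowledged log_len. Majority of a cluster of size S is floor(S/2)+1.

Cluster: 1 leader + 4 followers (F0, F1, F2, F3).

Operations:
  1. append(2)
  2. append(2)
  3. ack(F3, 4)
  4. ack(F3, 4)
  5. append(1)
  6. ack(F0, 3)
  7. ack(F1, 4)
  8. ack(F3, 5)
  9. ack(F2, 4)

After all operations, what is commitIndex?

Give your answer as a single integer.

Answer: 4

Derivation:
Op 1: append 2 -> log_len=2
Op 2: append 2 -> log_len=4
Op 3: F3 acks idx 4 -> match: F0=0 F1=0 F2=0 F3=4; commitIndex=0
Op 4: F3 acks idx 4 -> match: F0=0 F1=0 F2=0 F3=4; commitIndex=0
Op 5: append 1 -> log_len=5
Op 6: F0 acks idx 3 -> match: F0=3 F1=0 F2=0 F3=4; commitIndex=3
Op 7: F1 acks idx 4 -> match: F0=3 F1=4 F2=0 F3=4; commitIndex=4
Op 8: F3 acks idx 5 -> match: F0=3 F1=4 F2=0 F3=5; commitIndex=4
Op 9: F2 acks idx 4 -> match: F0=3 F1=4 F2=4 F3=5; commitIndex=4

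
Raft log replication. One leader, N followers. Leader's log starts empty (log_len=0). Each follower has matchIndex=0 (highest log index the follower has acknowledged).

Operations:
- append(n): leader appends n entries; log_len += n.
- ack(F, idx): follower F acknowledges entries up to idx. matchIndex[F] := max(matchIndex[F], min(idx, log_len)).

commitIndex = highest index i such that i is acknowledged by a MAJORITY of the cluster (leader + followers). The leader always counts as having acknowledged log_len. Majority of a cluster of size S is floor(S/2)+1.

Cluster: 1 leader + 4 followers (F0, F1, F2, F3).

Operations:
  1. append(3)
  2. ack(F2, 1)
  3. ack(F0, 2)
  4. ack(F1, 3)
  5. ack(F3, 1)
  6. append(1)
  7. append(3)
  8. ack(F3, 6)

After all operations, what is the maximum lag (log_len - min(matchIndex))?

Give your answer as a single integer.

Answer: 6

Derivation:
Op 1: append 3 -> log_len=3
Op 2: F2 acks idx 1 -> match: F0=0 F1=0 F2=1 F3=0; commitIndex=0
Op 3: F0 acks idx 2 -> match: F0=2 F1=0 F2=1 F3=0; commitIndex=1
Op 4: F1 acks idx 3 -> match: F0=2 F1=3 F2=1 F3=0; commitIndex=2
Op 5: F3 acks idx 1 -> match: F0=2 F1=3 F2=1 F3=1; commitIndex=2
Op 6: append 1 -> log_len=4
Op 7: append 3 -> log_len=7
Op 8: F3 acks idx 6 -> match: F0=2 F1=3 F2=1 F3=6; commitIndex=3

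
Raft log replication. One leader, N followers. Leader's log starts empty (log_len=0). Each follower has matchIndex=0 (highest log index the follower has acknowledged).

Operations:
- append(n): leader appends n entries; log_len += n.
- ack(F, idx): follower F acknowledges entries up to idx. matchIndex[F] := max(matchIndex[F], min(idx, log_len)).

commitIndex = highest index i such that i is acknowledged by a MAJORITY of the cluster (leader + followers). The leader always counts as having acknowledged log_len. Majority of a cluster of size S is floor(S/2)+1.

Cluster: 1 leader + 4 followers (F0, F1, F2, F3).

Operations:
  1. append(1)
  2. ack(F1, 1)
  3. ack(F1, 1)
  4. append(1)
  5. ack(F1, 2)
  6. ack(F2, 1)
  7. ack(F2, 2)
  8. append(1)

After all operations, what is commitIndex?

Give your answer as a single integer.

Op 1: append 1 -> log_len=1
Op 2: F1 acks idx 1 -> match: F0=0 F1=1 F2=0 F3=0; commitIndex=0
Op 3: F1 acks idx 1 -> match: F0=0 F1=1 F2=0 F3=0; commitIndex=0
Op 4: append 1 -> log_len=2
Op 5: F1 acks idx 2 -> match: F0=0 F1=2 F2=0 F3=0; commitIndex=0
Op 6: F2 acks idx 1 -> match: F0=0 F1=2 F2=1 F3=0; commitIndex=1
Op 7: F2 acks idx 2 -> match: F0=0 F1=2 F2=2 F3=0; commitIndex=2
Op 8: append 1 -> log_len=3

Answer: 2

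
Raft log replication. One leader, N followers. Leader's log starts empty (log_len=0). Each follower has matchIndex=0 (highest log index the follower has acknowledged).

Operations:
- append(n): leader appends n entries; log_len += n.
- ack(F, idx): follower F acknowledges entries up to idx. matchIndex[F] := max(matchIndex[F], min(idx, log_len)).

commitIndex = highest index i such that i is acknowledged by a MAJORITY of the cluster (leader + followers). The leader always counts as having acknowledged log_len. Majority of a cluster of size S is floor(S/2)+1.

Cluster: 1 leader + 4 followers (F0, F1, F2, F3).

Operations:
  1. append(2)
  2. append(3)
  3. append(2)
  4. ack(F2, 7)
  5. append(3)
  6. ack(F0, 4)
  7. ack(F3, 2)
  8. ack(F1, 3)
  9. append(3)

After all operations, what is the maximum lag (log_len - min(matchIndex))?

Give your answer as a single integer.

Answer: 11

Derivation:
Op 1: append 2 -> log_len=2
Op 2: append 3 -> log_len=5
Op 3: append 2 -> log_len=7
Op 4: F2 acks idx 7 -> match: F0=0 F1=0 F2=7 F3=0; commitIndex=0
Op 5: append 3 -> log_len=10
Op 6: F0 acks idx 4 -> match: F0=4 F1=0 F2=7 F3=0; commitIndex=4
Op 7: F3 acks idx 2 -> match: F0=4 F1=0 F2=7 F3=2; commitIndex=4
Op 8: F1 acks idx 3 -> match: F0=4 F1=3 F2=7 F3=2; commitIndex=4
Op 9: append 3 -> log_len=13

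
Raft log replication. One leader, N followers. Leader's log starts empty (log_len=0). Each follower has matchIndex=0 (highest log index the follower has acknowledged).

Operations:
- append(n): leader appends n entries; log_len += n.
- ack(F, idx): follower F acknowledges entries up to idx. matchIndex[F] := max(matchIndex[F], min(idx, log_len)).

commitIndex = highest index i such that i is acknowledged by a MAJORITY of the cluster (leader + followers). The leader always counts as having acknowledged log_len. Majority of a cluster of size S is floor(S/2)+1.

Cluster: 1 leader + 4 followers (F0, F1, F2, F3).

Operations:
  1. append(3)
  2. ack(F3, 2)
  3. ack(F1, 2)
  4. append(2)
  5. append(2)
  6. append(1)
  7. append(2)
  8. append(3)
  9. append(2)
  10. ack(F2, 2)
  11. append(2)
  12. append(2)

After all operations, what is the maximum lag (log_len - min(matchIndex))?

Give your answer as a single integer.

Op 1: append 3 -> log_len=3
Op 2: F3 acks idx 2 -> match: F0=0 F1=0 F2=0 F3=2; commitIndex=0
Op 3: F1 acks idx 2 -> match: F0=0 F1=2 F2=0 F3=2; commitIndex=2
Op 4: append 2 -> log_len=5
Op 5: append 2 -> log_len=7
Op 6: append 1 -> log_len=8
Op 7: append 2 -> log_len=10
Op 8: append 3 -> log_len=13
Op 9: append 2 -> log_len=15
Op 10: F2 acks idx 2 -> match: F0=0 F1=2 F2=2 F3=2; commitIndex=2
Op 11: append 2 -> log_len=17
Op 12: append 2 -> log_len=19

Answer: 19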